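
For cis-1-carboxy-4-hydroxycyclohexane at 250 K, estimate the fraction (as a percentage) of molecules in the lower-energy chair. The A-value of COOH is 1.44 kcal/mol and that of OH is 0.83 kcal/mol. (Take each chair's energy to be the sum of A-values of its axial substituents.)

C1 and C4 have opposite parity, so for the cis isomer the two substituents are one axial and one equatorial in each chair.
Chair I (carboxyl axial, hydroxyl equatorial): E = 1.44 kcal/mol; chair II (carboxyl equatorial, hydroxyl axial): E = 0.83 kcal/mol.
ΔG = 0.61 kcal/mol between the two chairs.
K = exp(ΔG/RT) with R = 1.987×10⁻³ kcal mol⁻¹ K⁻¹ and T = 250 K gives K ≈ 3.41.
Fraction in the lower-energy chair = K/(K+1) = 77.3%.

77.3%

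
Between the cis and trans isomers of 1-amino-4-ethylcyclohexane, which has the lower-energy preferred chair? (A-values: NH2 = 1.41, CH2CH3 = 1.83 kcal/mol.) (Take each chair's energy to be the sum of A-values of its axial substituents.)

trans

At 1,4 positions (parity opposite): cis → (a,e or e,a); trans → (e,e or a,a).
Best chair for cis: E = 1.41 kcal/mol; best chair for trans: E = 0.00 kcal/mol.
The trans isomer is lower by 1.41 kcal/mol.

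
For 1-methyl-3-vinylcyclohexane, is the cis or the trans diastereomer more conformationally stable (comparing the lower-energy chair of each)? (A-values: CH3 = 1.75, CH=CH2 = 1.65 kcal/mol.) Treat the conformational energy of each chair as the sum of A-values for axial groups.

At 1,3 positions (parity same): cis → (e,e or a,a); trans → (a,e or e,a).
Best chair for cis: E = 0.00 kcal/mol; best chair for trans: E = 1.65 kcal/mol.
The cis isomer is lower by 1.65 kcal/mol.

cis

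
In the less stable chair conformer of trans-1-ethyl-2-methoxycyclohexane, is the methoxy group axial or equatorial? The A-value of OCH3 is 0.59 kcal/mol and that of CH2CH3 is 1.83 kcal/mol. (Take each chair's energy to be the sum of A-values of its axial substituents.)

axial

C1 and C2 have opposite parity, so for the trans isomer the two substituents are e,e in one chair and a,a in the other.
Chair I (methoxy axial, ethyl axial): E = 2.42 kcal/mol.
Chair II (methoxy equatorial, ethyl equatorial): E = 0.00 kcal/mol.
Chair I is the less stable (higher-energy) conformer, and in that chair the methoxy group is axial.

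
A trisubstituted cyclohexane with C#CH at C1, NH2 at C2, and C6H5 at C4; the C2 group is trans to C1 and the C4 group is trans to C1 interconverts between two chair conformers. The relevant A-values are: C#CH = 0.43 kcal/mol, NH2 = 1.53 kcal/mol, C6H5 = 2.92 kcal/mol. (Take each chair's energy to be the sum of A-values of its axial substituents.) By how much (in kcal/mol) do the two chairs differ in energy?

4.88 kcal/mol

Chair I (ethynyl axial, amino axial, phenyl axial): E = 4.88 kcal/mol.
Chair II (ethynyl equatorial, amino equatorial, phenyl equatorial): E = 0.00 kcal/mol.
ΔE = 4.88 − 0.00 = 4.88 kcal/mol; chair II is more stable.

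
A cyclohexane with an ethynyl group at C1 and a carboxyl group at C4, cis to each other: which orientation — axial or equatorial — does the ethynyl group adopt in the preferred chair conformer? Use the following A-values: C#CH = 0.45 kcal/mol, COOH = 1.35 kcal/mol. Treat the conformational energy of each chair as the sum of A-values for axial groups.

C1 and C4 have opposite parity, so for the cis isomer the two substituents are one axial and one equatorial in each chair.
Chair I (ethynyl axial, carboxyl equatorial): E = 0.45 kcal/mol.
Chair II (ethynyl equatorial, carboxyl axial): E = 1.35 kcal/mol.
Chair I is the more stable (lower-energy) conformer, and in that chair the ethynyl group is axial.

axial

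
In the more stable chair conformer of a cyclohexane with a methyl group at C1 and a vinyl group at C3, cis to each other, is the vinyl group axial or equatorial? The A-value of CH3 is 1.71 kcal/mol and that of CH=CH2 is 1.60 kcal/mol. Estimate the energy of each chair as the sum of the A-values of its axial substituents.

C1 and C3 have the same parity, so for the cis isomer the two substituents are e,e in one chair and a,a in the other.
Chair I (methyl axial, vinyl axial): E = 3.31 kcal/mol.
Chair II (methyl equatorial, vinyl equatorial): E = 0.00 kcal/mol.
Chair II is the more stable (lower-energy) conformer, and in that chair the vinyl group is equatorial.

equatorial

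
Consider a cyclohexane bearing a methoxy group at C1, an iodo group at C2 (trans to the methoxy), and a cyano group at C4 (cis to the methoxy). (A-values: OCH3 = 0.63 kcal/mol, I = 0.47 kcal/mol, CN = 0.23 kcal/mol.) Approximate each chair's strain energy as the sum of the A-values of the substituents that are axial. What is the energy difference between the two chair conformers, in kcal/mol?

0.87 kcal/mol

Chair I (methoxy axial, iodo axial, cyano equatorial): E = 1.10 kcal/mol.
Chair II (methoxy equatorial, iodo equatorial, cyano axial): E = 0.23 kcal/mol.
ΔE = 1.10 − 0.23 = 0.87 kcal/mol; chair II is more stable.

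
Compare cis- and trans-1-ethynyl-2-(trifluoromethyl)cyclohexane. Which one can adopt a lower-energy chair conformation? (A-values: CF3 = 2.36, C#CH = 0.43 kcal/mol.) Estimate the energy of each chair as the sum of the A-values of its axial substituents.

trans

At 1,2 positions (parity opposite): cis → (a,e or e,a); trans → (e,e or a,a).
Best chair for cis: E = 0.43 kcal/mol; best chair for trans: E = 0.00 kcal/mol.
The trans isomer is lower by 0.43 kcal/mol.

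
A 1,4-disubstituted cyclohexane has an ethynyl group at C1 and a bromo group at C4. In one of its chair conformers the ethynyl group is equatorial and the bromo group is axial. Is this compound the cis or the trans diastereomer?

cis

C1 and C4 have opposite parity, so their axial bonds point in opposite directions.
With opposite-parity carbons, two substituents on the same face are one axial and one equatorial; opposite faces give both axial or both equatorial.
Here the groups are equatorial/axial → same face → cis.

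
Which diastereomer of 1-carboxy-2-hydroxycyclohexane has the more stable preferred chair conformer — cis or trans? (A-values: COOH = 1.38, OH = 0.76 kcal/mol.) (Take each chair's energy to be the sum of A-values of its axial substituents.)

At 1,2 positions (parity opposite): cis → (a,e or e,a); trans → (e,e or a,a).
Best chair for cis: E = 0.76 kcal/mol; best chair for trans: E = 0.00 kcal/mol.
The trans isomer is lower by 0.76 kcal/mol.

trans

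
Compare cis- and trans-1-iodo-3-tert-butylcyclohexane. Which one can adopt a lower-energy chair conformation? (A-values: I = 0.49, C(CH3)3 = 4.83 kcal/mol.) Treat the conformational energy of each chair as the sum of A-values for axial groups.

At 1,3 positions (parity same): cis → (e,e or a,a); trans → (a,e or e,a).
Best chair for cis: E = 0.00 kcal/mol; best chair for trans: E = 0.49 kcal/mol.
The cis isomer is lower by 0.49 kcal/mol.

cis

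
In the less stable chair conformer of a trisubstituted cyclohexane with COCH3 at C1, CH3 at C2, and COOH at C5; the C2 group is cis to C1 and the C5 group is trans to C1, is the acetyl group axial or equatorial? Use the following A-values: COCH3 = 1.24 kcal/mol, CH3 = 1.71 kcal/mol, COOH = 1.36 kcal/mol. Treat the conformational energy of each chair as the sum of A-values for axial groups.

Chair I (acetyl axial, methyl equatorial, carboxyl equatorial): E = 1.24 kcal/mol.
Chair II (acetyl equatorial, methyl axial, carboxyl axial): E = 3.07 kcal/mol.
Chair II is the less stable (higher-energy) conformer, and in that chair the acetyl group is equatorial.

equatorial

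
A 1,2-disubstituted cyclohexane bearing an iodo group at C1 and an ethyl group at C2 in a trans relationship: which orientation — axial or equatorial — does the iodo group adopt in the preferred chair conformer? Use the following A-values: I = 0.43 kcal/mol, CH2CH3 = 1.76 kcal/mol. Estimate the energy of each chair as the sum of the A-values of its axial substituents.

equatorial

C1 and C2 have opposite parity, so for the trans isomer the two substituents are e,e in one chair and a,a in the other.
Chair I (iodo axial, ethyl axial): E = 2.19 kcal/mol.
Chair II (iodo equatorial, ethyl equatorial): E = 0.00 kcal/mol.
Chair II is the more stable (lower-energy) conformer, and in that chair the iodo group is equatorial.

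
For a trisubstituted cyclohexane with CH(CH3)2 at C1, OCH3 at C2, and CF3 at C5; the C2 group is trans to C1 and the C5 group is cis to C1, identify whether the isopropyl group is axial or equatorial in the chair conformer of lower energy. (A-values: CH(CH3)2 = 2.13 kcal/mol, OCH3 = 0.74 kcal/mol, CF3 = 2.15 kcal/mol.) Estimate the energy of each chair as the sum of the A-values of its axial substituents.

equatorial

Chair I (isopropyl axial, methoxy axial, trifluoromethyl axial): E = 5.02 kcal/mol.
Chair II (isopropyl equatorial, methoxy equatorial, trifluoromethyl equatorial): E = 0.00 kcal/mol.
Chair II is the more stable (lower-energy) conformer, and in that chair the isopropyl group is equatorial.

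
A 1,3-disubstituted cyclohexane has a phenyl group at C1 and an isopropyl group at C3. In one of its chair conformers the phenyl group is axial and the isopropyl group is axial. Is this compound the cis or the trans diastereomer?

C1 and C3 have the same parity, so their axial bonds point in the same direction.
With same-parity carbons, two substituents on the same face are both axial or both equatorial; opposite faces give one of each.
Here the groups are axial/axial → same face → cis.

cis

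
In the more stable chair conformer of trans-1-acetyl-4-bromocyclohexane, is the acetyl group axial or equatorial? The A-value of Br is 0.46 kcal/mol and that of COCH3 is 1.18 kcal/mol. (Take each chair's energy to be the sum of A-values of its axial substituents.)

C1 and C4 have opposite parity, so for the trans isomer the two substituents are e,e in one chair and a,a in the other.
Chair I (bromo axial, acetyl axial): E = 1.64 kcal/mol.
Chair II (bromo equatorial, acetyl equatorial): E = 0.00 kcal/mol.
Chair II is the more stable (lower-energy) conformer, and in that chair the acetyl group is equatorial.

equatorial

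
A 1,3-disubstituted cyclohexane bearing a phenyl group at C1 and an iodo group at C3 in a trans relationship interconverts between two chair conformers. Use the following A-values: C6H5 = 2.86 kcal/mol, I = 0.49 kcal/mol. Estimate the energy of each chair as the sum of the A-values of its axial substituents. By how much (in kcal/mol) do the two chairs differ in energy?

C1 and C3 have the same parity, so for the trans isomer the two substituents are one axial and one equatorial in each chair.
Chair I (phenyl axial, iodo equatorial): E = 2.86 kcal/mol.
Chair II (phenyl equatorial, iodo axial): E = 0.49 kcal/mol.
ΔE = 2.86 − 0.49 = 2.37 kcal/mol; chair II is more stable.

2.37 kcal/mol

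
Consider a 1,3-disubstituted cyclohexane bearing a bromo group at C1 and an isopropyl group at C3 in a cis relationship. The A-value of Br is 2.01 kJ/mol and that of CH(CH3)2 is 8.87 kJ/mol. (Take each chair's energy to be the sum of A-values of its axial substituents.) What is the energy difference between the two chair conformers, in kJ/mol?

10.88 kJ/mol

C1 and C3 have the same parity, so for the cis isomer the two substituents are e,e in one chair and a,a in the other.
Chair I (bromo axial, isopropyl axial): E = 10.88 kJ/mol.
Chair II (bromo equatorial, isopropyl equatorial): E = 0.00 kJ/mol.
ΔE = 10.88 − 0.00 = 10.88 kJ/mol; chair II is more stable.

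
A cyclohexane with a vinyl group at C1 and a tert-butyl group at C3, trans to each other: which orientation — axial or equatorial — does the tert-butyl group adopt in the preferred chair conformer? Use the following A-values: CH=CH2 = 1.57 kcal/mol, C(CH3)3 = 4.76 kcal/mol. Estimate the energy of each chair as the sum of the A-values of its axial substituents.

C1 and C3 have the same parity, so for the trans isomer the two substituents are one axial and one equatorial in each chair.
Chair I (vinyl axial, tert-butyl equatorial): E = 1.57 kcal/mol.
Chair II (vinyl equatorial, tert-butyl axial): E = 4.76 kcal/mol.
Chair I is the more stable (lower-energy) conformer, and in that chair the tert-butyl group is equatorial.

equatorial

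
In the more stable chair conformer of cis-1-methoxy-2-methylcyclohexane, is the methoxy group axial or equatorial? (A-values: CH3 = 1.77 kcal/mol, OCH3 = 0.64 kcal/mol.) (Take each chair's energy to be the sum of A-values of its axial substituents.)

C1 and C2 have opposite parity, so for the cis isomer the two substituents are one axial and one equatorial in each chair.
Chair I (methyl axial, methoxy equatorial): E = 1.77 kcal/mol.
Chair II (methyl equatorial, methoxy axial): E = 0.64 kcal/mol.
Chair II is the more stable (lower-energy) conformer, and in that chair the methoxy group is axial.

axial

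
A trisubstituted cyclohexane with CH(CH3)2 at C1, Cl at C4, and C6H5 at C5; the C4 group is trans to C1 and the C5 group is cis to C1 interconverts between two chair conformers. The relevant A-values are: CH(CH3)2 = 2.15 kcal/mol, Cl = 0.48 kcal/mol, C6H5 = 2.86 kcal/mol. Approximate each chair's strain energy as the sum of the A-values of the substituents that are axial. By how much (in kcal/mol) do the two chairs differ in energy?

5.49 kcal/mol

Chair I (isopropyl axial, chloro axial, phenyl axial): E = 5.49 kcal/mol.
Chair II (isopropyl equatorial, chloro equatorial, phenyl equatorial): E = 0.00 kcal/mol.
ΔE = 5.49 − 0.00 = 5.49 kcal/mol; chair II is more stable.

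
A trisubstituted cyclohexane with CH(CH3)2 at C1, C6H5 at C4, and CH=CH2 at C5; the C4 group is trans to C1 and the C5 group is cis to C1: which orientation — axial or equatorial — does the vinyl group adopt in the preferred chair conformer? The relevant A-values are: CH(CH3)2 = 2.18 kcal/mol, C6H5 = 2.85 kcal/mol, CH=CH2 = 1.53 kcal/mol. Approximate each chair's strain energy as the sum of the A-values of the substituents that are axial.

Chair I (isopropyl axial, phenyl axial, vinyl axial): E = 6.56 kcal/mol.
Chair II (isopropyl equatorial, phenyl equatorial, vinyl equatorial): E = 0.00 kcal/mol.
Chair II is the more stable (lower-energy) conformer, and in that chair the vinyl group is equatorial.

equatorial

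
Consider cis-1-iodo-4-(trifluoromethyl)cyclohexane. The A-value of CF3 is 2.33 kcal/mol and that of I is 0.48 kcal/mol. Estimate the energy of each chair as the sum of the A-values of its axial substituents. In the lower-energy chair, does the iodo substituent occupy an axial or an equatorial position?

axial

C1 and C4 have opposite parity, so for the cis isomer the two substituents are one axial and one equatorial in each chair.
Chair I (trifluoromethyl axial, iodo equatorial): E = 2.33 kcal/mol.
Chair II (trifluoromethyl equatorial, iodo axial): E = 0.48 kcal/mol.
Chair II is the more stable (lower-energy) conformer, and in that chair the iodo group is axial.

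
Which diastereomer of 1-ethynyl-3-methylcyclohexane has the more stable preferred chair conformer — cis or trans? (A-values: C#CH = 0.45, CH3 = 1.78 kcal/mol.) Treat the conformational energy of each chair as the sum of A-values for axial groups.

At 1,3 positions (parity same): cis → (e,e or a,a); trans → (a,e or e,a).
Best chair for cis: E = 0.00 kcal/mol; best chair for trans: E = 0.45 kcal/mol.
The cis isomer is lower by 0.45 kcal/mol.

cis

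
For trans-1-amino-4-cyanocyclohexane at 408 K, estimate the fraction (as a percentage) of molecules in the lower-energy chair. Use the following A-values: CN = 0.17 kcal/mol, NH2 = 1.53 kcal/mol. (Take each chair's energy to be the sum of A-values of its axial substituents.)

C1 and C4 have opposite parity, so for the trans isomer the two substituents are e,e in one chair and a,a in the other.
Chair I (cyano axial, amino axial): E = 1.70 kcal/mol; chair II (cyano equatorial, amino equatorial): E = 0.00 kcal/mol.
ΔG = 1.70 kcal/mol between the two chairs.
K = exp(ΔG/RT) with R = 1.987×10⁻³ kcal mol⁻¹ K⁻¹ and T = 408 K gives K ≈ 8.14.
Fraction in the lower-energy chair = K/(K+1) = 89.1%.

89.1%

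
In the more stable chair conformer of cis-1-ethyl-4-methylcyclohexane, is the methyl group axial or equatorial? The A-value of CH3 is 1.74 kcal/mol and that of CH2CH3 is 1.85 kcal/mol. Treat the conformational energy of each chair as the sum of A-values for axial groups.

C1 and C4 have opposite parity, so for the cis isomer the two substituents are one axial and one equatorial in each chair.
Chair I (methyl axial, ethyl equatorial): E = 1.74 kcal/mol.
Chair II (methyl equatorial, ethyl axial): E = 1.85 kcal/mol.
Chair I is the more stable (lower-energy) conformer, and in that chair the methyl group is axial.

axial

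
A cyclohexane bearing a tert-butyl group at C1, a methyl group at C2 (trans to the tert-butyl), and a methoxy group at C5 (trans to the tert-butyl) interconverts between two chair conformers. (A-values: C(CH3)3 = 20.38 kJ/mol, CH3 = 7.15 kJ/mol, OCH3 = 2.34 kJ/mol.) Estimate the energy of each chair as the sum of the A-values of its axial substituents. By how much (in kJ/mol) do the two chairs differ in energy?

Chair I (tert-butyl axial, methyl axial, methoxy equatorial): E = 27.53 kJ/mol.
Chair II (tert-butyl equatorial, methyl equatorial, methoxy axial): E = 2.34 kJ/mol.
ΔE = 27.53 − 2.34 = 25.19 kJ/mol; chair II is more stable.

25.19 kJ/mol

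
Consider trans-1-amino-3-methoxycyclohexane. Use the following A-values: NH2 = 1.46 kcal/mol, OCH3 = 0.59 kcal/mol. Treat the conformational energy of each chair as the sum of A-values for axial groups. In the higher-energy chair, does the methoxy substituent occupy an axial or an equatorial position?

C1 and C3 have the same parity, so for the trans isomer the two substituents are one axial and one equatorial in each chair.
Chair I (amino axial, methoxy equatorial): E = 1.46 kcal/mol.
Chair II (amino equatorial, methoxy axial): E = 0.59 kcal/mol.
Chair I is the less stable (higher-energy) conformer, and in that chair the methoxy group is equatorial.

equatorial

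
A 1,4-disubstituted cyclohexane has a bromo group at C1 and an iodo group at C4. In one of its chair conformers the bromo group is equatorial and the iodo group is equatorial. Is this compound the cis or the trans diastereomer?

trans

C1 and C4 have opposite parity, so their axial bonds point in opposite directions.
With opposite-parity carbons, two substituents on the same face are one axial and one equatorial; opposite faces give both axial or both equatorial.
Here the groups are equatorial/equatorial → opposite face → trans.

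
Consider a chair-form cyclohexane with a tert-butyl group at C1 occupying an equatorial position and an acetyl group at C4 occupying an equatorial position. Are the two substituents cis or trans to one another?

C1 and C4 have opposite parity, so their axial bonds point in opposite directions.
With opposite-parity carbons, two substituents on the same face are one axial and one equatorial; opposite faces give both axial or both equatorial.
Here the groups are equatorial/equatorial → opposite face → trans.

trans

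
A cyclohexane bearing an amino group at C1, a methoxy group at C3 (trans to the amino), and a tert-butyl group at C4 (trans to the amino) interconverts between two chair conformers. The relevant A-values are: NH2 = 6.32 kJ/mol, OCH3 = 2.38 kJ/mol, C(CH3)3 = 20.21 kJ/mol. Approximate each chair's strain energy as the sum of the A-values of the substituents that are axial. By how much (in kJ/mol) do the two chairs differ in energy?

Chair I (amino axial, methoxy equatorial, tert-butyl axial): E = 26.53 kJ/mol.
Chair II (amino equatorial, methoxy axial, tert-butyl equatorial): E = 2.38 kJ/mol.
ΔE = 26.53 − 2.38 = 24.15 kJ/mol; chair II is more stable.

24.15 kJ/mol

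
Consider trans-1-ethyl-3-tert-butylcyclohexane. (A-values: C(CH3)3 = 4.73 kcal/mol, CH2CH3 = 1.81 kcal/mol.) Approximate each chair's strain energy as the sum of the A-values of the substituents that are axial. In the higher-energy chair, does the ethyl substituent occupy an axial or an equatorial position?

C1 and C3 have the same parity, so for the trans isomer the two substituents are one axial and one equatorial in each chair.
Chair I (tert-butyl axial, ethyl equatorial): E = 4.73 kcal/mol.
Chair II (tert-butyl equatorial, ethyl axial): E = 1.81 kcal/mol.
Chair I is the less stable (higher-energy) conformer, and in that chair the ethyl group is equatorial.

equatorial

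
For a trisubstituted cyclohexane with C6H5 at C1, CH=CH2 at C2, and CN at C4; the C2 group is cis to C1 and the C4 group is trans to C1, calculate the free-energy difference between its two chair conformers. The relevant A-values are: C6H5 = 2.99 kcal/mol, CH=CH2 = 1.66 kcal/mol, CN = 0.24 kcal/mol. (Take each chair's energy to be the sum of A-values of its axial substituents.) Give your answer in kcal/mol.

Chair I (phenyl axial, vinyl equatorial, cyano axial): E = 3.23 kcal/mol.
Chair II (phenyl equatorial, vinyl axial, cyano equatorial): E = 1.66 kcal/mol.
ΔE = 3.23 − 1.66 = 1.57 kcal/mol; chair II is more stable.

1.57 kcal/mol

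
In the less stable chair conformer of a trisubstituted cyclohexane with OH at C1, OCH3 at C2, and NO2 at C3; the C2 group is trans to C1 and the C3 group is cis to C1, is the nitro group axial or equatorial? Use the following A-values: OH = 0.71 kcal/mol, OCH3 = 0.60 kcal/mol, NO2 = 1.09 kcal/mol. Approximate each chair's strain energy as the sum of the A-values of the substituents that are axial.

Chair I (hydroxyl axial, methoxy axial, nitro axial): E = 2.40 kcal/mol.
Chair II (hydroxyl equatorial, methoxy equatorial, nitro equatorial): E = 0.00 kcal/mol.
Chair I is the less stable (higher-energy) conformer, and in that chair the nitro group is axial.

axial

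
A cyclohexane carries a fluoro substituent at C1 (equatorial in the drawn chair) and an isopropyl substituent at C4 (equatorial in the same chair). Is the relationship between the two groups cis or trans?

trans

C1 and C4 have opposite parity, so their axial bonds point in opposite directions.
With opposite-parity carbons, two substituents on the same face are one axial and one equatorial; opposite faces give both axial or both equatorial.
Here the groups are equatorial/equatorial → opposite face → trans.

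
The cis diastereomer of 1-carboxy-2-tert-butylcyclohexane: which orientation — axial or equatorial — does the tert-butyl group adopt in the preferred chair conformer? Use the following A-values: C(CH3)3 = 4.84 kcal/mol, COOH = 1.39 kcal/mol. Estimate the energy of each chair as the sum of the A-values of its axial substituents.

C1 and C2 have opposite parity, so for the cis isomer the two substituents are one axial and one equatorial in each chair.
Chair I (tert-butyl axial, carboxyl equatorial): E = 4.84 kcal/mol.
Chair II (tert-butyl equatorial, carboxyl axial): E = 1.39 kcal/mol.
Chair II is the more stable (lower-energy) conformer, and in that chair the tert-butyl group is equatorial.

equatorial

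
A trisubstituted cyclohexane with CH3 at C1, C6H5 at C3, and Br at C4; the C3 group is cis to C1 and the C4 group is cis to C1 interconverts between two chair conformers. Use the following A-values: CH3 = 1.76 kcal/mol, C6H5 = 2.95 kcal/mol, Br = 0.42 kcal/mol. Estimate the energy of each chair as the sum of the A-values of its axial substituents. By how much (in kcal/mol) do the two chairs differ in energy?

4.29 kcal/mol

Chair I (methyl axial, phenyl axial, bromo equatorial): E = 4.71 kcal/mol.
Chair II (methyl equatorial, phenyl equatorial, bromo axial): E = 0.42 kcal/mol.
ΔE = 4.71 − 0.42 = 4.29 kcal/mol; chair II is more stable.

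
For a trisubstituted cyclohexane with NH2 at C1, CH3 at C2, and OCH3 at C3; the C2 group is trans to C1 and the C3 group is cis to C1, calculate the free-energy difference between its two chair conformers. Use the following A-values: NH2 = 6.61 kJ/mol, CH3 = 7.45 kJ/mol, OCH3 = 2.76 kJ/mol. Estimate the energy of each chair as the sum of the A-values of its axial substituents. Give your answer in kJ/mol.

Chair I (amino axial, methyl axial, methoxy axial): E = 16.82 kJ/mol.
Chair II (amino equatorial, methyl equatorial, methoxy equatorial): E = 0.00 kJ/mol.
ΔE = 16.82 − 0.00 = 16.82 kJ/mol; chair II is more stable.

16.82 kJ/mol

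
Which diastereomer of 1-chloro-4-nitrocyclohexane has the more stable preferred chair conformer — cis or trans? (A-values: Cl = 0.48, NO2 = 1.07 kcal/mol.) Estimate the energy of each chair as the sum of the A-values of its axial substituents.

trans

At 1,4 positions (parity opposite): cis → (a,e or e,a); trans → (e,e or a,a).
Best chair for cis: E = 0.48 kcal/mol; best chair for trans: E = 0.00 kcal/mol.
The trans isomer is lower by 0.48 kcal/mol.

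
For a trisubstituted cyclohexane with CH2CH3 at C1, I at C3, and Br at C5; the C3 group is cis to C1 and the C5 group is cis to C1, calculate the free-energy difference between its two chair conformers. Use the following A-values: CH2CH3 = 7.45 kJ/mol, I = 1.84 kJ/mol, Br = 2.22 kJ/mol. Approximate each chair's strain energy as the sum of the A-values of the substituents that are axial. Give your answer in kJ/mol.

Chair I (ethyl axial, iodo axial, bromo axial): E = 11.51 kJ/mol.
Chair II (ethyl equatorial, iodo equatorial, bromo equatorial): E = 0.00 kJ/mol.
ΔE = 11.51 − 0.00 = 11.51 kJ/mol; chair II is more stable.

11.51 kJ/mol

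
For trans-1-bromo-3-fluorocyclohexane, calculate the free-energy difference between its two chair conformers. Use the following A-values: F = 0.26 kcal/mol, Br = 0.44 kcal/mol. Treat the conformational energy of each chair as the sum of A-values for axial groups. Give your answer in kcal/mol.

C1 and C3 have the same parity, so for the trans isomer the two substituents are one axial and one equatorial in each chair.
Chair I (fluoro axial, bromo equatorial): E = 0.26 kcal/mol.
Chair II (fluoro equatorial, bromo axial): E = 0.44 kcal/mol.
ΔE = 0.44 − 0.26 = 0.18 kcal/mol; chair I is more stable.

0.18 kcal/mol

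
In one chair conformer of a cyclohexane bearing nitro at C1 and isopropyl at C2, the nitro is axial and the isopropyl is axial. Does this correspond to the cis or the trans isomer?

C1 and C2 have opposite parity, so their axial bonds point in opposite directions.
With opposite-parity carbons, two substituents on the same face are one axial and one equatorial; opposite faces give both axial or both equatorial.
Here the groups are axial/axial → opposite face → trans.

trans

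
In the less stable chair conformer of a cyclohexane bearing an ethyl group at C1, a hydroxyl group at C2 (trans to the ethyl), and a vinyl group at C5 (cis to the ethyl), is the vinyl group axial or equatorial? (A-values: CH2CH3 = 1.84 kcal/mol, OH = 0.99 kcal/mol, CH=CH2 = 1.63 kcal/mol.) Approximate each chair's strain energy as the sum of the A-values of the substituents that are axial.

axial

Chair I (ethyl axial, hydroxyl axial, vinyl axial): E = 4.46 kcal/mol.
Chair II (ethyl equatorial, hydroxyl equatorial, vinyl equatorial): E = 0.00 kcal/mol.
Chair I is the less stable (higher-energy) conformer, and in that chair the vinyl group is axial.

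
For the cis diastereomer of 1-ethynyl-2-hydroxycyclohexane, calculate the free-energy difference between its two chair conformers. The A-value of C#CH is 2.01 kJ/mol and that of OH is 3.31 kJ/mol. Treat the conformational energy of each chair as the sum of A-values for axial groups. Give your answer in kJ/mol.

1.30 kJ/mol

C1 and C2 have opposite parity, so for the cis isomer the two substituents are one axial and one equatorial in each chair.
Chair I (ethynyl axial, hydroxyl equatorial): E = 2.01 kJ/mol.
Chair II (ethynyl equatorial, hydroxyl axial): E = 3.31 kJ/mol.
ΔE = 3.31 − 2.01 = 1.30 kJ/mol; chair I is more stable.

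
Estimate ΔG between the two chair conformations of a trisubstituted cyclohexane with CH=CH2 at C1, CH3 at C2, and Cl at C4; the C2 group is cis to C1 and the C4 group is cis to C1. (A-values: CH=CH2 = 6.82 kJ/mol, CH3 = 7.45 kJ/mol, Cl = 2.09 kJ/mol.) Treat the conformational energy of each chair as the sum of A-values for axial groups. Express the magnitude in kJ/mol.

2.72 kJ/mol

Chair I (vinyl axial, methyl equatorial, chloro equatorial): E = 6.82 kJ/mol.
Chair II (vinyl equatorial, methyl axial, chloro axial): E = 9.54 kJ/mol.
ΔE = 9.54 − 6.82 = 2.72 kJ/mol; chair I is more stable.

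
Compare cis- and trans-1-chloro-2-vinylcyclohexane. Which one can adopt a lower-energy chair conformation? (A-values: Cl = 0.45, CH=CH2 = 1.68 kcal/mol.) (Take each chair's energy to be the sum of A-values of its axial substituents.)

At 1,2 positions (parity opposite): cis → (a,e or e,a); trans → (e,e or a,a).
Best chair for cis: E = 0.45 kcal/mol; best chair for trans: E = 0.00 kcal/mol.
The trans isomer is lower by 0.45 kcal/mol.

trans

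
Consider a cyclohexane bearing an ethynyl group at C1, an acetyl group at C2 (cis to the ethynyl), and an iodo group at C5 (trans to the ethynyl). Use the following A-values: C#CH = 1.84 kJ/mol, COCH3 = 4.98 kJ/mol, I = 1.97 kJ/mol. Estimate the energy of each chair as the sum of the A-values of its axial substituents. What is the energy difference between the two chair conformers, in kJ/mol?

Chair I (ethynyl axial, acetyl equatorial, iodo equatorial): E = 1.84 kJ/mol.
Chair II (ethynyl equatorial, acetyl axial, iodo axial): E = 6.95 kJ/mol.
ΔE = 6.95 − 1.84 = 5.11 kJ/mol; chair I is more stable.

5.11 kJ/mol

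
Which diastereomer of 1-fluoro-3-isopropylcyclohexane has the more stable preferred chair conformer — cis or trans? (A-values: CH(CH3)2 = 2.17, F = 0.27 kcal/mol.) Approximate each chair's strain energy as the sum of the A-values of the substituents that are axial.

cis

At 1,3 positions (parity same): cis → (e,e or a,a); trans → (a,e or e,a).
Best chair for cis: E = 0.00 kcal/mol; best chair for trans: E = 0.27 kcal/mol.
The cis isomer is lower by 0.27 kcal/mol.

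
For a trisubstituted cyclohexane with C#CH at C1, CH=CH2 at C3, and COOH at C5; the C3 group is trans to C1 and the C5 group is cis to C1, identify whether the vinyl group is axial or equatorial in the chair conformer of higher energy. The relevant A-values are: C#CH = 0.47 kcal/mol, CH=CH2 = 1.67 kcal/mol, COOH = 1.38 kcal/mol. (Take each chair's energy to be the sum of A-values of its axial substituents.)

equatorial

Chair I (ethynyl axial, vinyl equatorial, carboxyl axial): E = 1.85 kcal/mol.
Chair II (ethynyl equatorial, vinyl axial, carboxyl equatorial): E = 1.67 kcal/mol.
Chair I is the less stable (higher-energy) conformer, and in that chair the vinyl group is equatorial.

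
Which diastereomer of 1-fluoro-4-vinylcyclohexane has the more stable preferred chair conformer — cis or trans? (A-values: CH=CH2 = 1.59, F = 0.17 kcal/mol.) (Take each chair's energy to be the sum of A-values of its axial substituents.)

trans

At 1,4 positions (parity opposite): cis → (a,e or e,a); trans → (e,e or a,a).
Best chair for cis: E = 0.17 kcal/mol; best chair for trans: E = 0.00 kcal/mol.
The trans isomer is lower by 0.17 kcal/mol.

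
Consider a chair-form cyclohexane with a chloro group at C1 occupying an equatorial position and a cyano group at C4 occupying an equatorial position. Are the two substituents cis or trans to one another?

C1 and C4 have opposite parity, so their axial bonds point in opposite directions.
With opposite-parity carbons, two substituents on the same face are one axial and one equatorial; opposite faces give both axial or both equatorial.
Here the groups are equatorial/equatorial → opposite face → trans.

trans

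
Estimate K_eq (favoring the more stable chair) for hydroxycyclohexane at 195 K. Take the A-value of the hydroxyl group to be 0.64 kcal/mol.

One chair has the hydroxyl group axial (E = 0.64 kcal/mol) and the other has it equatorial (E = 0).
ΔG = 0.64 kcal/mol between the two chairs.
K = exp(ΔG/RT) with R = 1.987×10⁻³ kcal mol⁻¹ K⁻¹ and T = 195 K gives K ≈ 5.22.

K ≈ 5.22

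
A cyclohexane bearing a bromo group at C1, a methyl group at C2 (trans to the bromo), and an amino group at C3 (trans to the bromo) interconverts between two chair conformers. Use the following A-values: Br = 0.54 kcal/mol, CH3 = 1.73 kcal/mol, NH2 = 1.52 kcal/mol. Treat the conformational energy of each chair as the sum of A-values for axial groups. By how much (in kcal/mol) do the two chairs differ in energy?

0.75 kcal/mol

Chair I (bromo axial, methyl axial, amino equatorial): E = 2.27 kcal/mol.
Chair II (bromo equatorial, methyl equatorial, amino axial): E = 1.52 kcal/mol.
ΔE = 2.27 − 1.52 = 0.75 kcal/mol; chair II is more stable.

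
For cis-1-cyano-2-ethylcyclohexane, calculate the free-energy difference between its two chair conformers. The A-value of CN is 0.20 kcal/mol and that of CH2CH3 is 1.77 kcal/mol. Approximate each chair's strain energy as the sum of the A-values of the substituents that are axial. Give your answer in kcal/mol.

C1 and C2 have opposite parity, so for the cis isomer the two substituents are one axial and one equatorial in each chair.
Chair I (cyano axial, ethyl equatorial): E = 0.20 kcal/mol.
Chair II (cyano equatorial, ethyl axial): E = 1.77 kcal/mol.
ΔE = 1.77 − 0.20 = 1.57 kcal/mol; chair I is more stable.

1.57 kcal/mol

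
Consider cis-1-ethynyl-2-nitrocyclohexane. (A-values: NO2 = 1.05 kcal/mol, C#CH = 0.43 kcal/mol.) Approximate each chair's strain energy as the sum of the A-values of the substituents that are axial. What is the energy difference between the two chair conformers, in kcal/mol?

0.62 kcal/mol

C1 and C2 have opposite parity, so for the cis isomer the two substituents are one axial and one equatorial in each chair.
Chair I (nitro axial, ethynyl equatorial): E = 1.05 kcal/mol.
Chair II (nitro equatorial, ethynyl axial): E = 0.43 kcal/mol.
ΔE = 1.05 − 0.43 = 0.62 kcal/mol; chair II is more stable.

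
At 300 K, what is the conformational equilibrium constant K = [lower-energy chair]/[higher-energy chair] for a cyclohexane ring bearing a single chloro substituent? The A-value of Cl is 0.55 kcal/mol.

One chair has the chloro group axial (E = 0.55 kcal/mol) and the other has it equatorial (E = 0).
ΔG = 0.55 kcal/mol between the two chairs.
K = exp(ΔG/RT) with R = 1.987×10⁻³ kcal mol⁻¹ K⁻¹ and T = 300 K gives K ≈ 2.52.

K ≈ 2.52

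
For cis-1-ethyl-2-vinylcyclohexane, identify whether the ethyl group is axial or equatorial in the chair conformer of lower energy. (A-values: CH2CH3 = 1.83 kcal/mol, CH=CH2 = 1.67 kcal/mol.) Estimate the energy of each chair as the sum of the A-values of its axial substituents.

equatorial

C1 and C2 have opposite parity, so for the cis isomer the two substituents are one axial and one equatorial in each chair.
Chair I (ethyl axial, vinyl equatorial): E = 1.83 kcal/mol.
Chair II (ethyl equatorial, vinyl axial): E = 1.67 kcal/mol.
Chair II is the more stable (lower-energy) conformer, and in that chair the ethyl group is equatorial.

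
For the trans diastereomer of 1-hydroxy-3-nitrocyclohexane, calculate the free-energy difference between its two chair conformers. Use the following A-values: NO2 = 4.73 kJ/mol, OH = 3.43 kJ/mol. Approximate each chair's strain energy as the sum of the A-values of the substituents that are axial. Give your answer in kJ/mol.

1.30 kJ/mol

C1 and C3 have the same parity, so for the trans isomer the two substituents are one axial and one equatorial in each chair.
Chair I (nitro axial, hydroxyl equatorial): E = 4.73 kJ/mol.
Chair II (nitro equatorial, hydroxyl axial): E = 3.43 kJ/mol.
ΔE = 4.73 − 3.43 = 1.30 kJ/mol; chair II is more stable.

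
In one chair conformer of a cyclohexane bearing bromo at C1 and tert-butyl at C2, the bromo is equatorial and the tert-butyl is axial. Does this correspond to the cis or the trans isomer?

C1 and C2 have opposite parity, so their axial bonds point in opposite directions.
With opposite-parity carbons, two substituents on the same face are one axial and one equatorial; opposite faces give both axial or both equatorial.
Here the groups are equatorial/axial → same face → cis.

cis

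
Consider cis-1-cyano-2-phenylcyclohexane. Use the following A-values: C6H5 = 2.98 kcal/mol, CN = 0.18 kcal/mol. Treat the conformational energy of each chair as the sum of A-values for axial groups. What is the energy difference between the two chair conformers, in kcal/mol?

2.80 kcal/mol

C1 and C2 have opposite parity, so for the cis isomer the two substituents are one axial and one equatorial in each chair.
Chair I (phenyl axial, cyano equatorial): E = 2.98 kcal/mol.
Chair II (phenyl equatorial, cyano axial): E = 0.18 kcal/mol.
ΔE = 2.98 − 0.18 = 2.80 kcal/mol; chair II is more stable.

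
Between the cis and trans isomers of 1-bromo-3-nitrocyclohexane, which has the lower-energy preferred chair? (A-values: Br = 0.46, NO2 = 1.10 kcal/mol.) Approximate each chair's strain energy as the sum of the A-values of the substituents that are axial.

cis

At 1,3 positions (parity same): cis → (e,e or a,a); trans → (a,e or e,a).
Best chair for cis: E = 0.00 kcal/mol; best chair for trans: E = 0.46 kcal/mol.
The cis isomer is lower by 0.46 kcal/mol.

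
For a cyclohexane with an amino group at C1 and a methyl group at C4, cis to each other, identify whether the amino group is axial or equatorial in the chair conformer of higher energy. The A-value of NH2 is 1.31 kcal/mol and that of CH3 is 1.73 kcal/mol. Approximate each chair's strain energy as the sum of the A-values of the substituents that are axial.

equatorial

C1 and C4 have opposite parity, so for the cis isomer the two substituents are one axial and one equatorial in each chair.
Chair I (amino axial, methyl equatorial): E = 1.31 kcal/mol.
Chair II (amino equatorial, methyl axial): E = 1.73 kcal/mol.
Chair II is the less stable (higher-energy) conformer, and in that chair the amino group is equatorial.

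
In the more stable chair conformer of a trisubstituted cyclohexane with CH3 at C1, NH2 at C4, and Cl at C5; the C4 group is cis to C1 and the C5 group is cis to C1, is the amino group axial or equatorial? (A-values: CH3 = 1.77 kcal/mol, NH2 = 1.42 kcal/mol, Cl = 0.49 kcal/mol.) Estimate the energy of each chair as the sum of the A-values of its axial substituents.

axial

Chair I (methyl axial, amino equatorial, chloro axial): E = 2.26 kcal/mol.
Chair II (methyl equatorial, amino axial, chloro equatorial): E = 1.42 kcal/mol.
Chair II is the more stable (lower-energy) conformer, and in that chair the amino group is axial.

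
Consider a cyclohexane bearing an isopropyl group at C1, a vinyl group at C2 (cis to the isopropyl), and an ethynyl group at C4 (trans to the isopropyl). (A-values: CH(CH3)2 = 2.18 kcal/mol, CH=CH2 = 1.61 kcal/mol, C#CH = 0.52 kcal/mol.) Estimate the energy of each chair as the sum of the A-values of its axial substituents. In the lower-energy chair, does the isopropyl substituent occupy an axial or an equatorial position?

equatorial

Chair I (isopropyl axial, vinyl equatorial, ethynyl axial): E = 2.70 kcal/mol.
Chair II (isopropyl equatorial, vinyl axial, ethynyl equatorial): E = 1.61 kcal/mol.
Chair II is the more stable (lower-energy) conformer, and in that chair the isopropyl group is equatorial.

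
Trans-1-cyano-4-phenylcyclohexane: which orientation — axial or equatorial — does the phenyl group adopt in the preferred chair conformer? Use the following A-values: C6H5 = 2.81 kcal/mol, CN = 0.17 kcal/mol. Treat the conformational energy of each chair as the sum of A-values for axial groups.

C1 and C4 have opposite parity, so for the trans isomer the two substituents are e,e in one chair and a,a in the other.
Chair I (phenyl axial, cyano axial): E = 2.98 kcal/mol.
Chair II (phenyl equatorial, cyano equatorial): E = 0.00 kcal/mol.
Chair II is the more stable (lower-energy) conformer, and in that chair the phenyl group is equatorial.

equatorial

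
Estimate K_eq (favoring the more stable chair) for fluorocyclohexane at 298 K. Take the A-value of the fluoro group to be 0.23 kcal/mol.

One chair has the fluoro group axial (E = 0.23 kcal/mol) and the other has it equatorial (E = 0).
ΔG = 0.23 kcal/mol between the two chairs.
K = exp(ΔG/RT) with R = 1.987×10⁻³ kcal mol⁻¹ K⁻¹ and T = 298 K gives K ≈ 1.47.

K ≈ 1.47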